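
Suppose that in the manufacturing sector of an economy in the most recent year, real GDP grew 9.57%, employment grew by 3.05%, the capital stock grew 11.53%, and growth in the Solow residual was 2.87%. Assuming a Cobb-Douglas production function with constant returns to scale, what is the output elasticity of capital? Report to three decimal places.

gY = gA + α·gK + (1−α)·gL, so gY − gA − gL = α(gK − gL).
9.57 − 2.87 − 3.05 = α × (11.53 − 3.05).
3.65 = 8.48 α, so α = 0.43042.

α = 0.430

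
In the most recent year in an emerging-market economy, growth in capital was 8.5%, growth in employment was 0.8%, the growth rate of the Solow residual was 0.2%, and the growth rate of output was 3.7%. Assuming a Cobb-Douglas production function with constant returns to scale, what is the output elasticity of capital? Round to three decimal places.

The output elasticity of capital is 0.351.

gY = gA + α·gK + (1−α)·gL, so gY − gA − gL = α(gK − gL).
3.7 − 0.2 − 0.8 = α × (8.5 − 0.8).
2.7 = 7.7 α, so α = 0.35065.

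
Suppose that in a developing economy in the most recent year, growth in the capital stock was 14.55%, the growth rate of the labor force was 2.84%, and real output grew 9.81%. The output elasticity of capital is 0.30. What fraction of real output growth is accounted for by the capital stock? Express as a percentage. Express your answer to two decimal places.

The capital stock contributed 0.3 × 14.55 = 4.365 pp.
Share of growth = 4.365 / 9.81 × 100 = 44.4954%.

44.50%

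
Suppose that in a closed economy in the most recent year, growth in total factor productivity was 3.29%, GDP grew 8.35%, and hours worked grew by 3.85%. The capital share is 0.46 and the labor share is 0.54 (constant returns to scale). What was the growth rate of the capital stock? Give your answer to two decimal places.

Labor's share = 1 − 0.46 = 0.54.
gY = gA + 0.54×3.85 + 0.46×g.
0.46×g = 8.35 − 3.29 − 2.079 = 2.981.
g = 2.981 / 0.46 = 6.4804%.

The capital stock grew 6.48%.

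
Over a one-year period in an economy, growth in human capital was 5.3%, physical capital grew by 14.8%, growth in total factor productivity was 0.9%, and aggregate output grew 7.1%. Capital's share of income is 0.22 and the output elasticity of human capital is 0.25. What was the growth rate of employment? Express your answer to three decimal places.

Labor's share = 1 − 0.22 − 0.25 = 0.53.
gY = gA + 0.22×14.8 + 0.25×5.3 + 0.53×g.
0.53×g = 7.1 − 0.9 − 4.581 = 1.619.
g = 1.619 / 0.53 = 3.05472%.

3.055%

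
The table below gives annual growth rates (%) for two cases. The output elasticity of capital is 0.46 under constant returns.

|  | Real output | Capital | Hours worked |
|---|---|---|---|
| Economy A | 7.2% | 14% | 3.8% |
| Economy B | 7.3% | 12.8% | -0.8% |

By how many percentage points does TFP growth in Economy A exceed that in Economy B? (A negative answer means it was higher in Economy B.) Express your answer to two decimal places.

-3.14 percentage points

Labor's share = 1 − 0.46 = 0.54.
Economy A: TFP = 7.2 − 6.44 − 2.052 = -1.292%.
Economy B: TFP = 7.3 − 5.888 + 0.432 = 1.844%.
Difference = -1.292 − (1.844) = -3.136 pp.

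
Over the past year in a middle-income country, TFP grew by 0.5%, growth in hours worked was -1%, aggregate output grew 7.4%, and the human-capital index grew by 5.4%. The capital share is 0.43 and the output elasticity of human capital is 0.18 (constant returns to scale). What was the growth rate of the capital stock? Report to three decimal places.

The capital stock grew 14.693%.

Labor's share = 1 − 0.43 − 0.18 = 0.39.
gY = gA + 0.18×5.4 + 0.39×(-1) + 0.43×g.
0.43×g = 7.4 − 0.5 − 0.582 = 6.318.
g = 6.318 / 0.43 = 14.69302%.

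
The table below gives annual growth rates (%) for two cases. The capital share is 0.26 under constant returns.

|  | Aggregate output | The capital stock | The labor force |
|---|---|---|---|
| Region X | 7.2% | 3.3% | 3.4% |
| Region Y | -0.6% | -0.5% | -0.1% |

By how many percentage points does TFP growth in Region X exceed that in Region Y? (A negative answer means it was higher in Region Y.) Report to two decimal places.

Labor's share = 1 − 0.26 = 0.74.
Region X: TFP = 7.2 − 0.858 − 2.516 = 3.826%.
Region Y: TFP = -0.6 + 0.13 + 0.074 = -0.396%.
Difference = 3.826 − (-0.396) = 4.222 pp.

4.22 percentage points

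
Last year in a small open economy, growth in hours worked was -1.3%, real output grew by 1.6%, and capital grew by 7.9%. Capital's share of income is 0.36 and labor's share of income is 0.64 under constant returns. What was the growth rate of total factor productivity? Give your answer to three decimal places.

-0.412%

Labor's share = 1 − 0.36 = 0.64.
Capital: 0.36 × 7.9 = 2.844 pp.
Hours worked: 0.64 × (-1.3) = -0.832 pp.
TFP growth = 1.6 − 2.012 = -0.412%.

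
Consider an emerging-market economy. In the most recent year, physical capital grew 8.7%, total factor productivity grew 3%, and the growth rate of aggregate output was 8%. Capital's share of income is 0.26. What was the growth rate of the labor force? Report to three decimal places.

Labor's share = 1 − 0.26 = 0.74.
gY = gA + 0.26×8.7 + 0.74×g.
0.74×g = 8 − 3 − 2.262 = 2.738.
g = 2.738 / 0.74 = 3.7%.

3.700%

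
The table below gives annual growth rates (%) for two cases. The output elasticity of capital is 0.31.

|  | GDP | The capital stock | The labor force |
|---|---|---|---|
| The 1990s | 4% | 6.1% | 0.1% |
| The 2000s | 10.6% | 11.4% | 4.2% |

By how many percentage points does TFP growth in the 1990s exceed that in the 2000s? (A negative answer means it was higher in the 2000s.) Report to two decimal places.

Labor's share = 1 − 0.31 = 0.69.
The 1990s: TFP = 4 − 1.891 − 0.069 = 2.04%.
The 2000s: TFP = 10.6 − 3.534 − 2.898 = 4.168%.
Difference = 2.04 − (4.168) = -2.128 pp.

-2.13 percentage points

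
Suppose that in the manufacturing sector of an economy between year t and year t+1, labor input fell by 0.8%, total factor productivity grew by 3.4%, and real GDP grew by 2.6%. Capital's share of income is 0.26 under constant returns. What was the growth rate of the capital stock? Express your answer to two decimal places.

Labor's share = 1 − 0.26 = 0.74.
gY = gA + 0.74×(-0.8) + 0.26×g.
0.26×g = 2.6 − 3.4 + 0.592 = -0.208.
g = -0.208 / 0.26 = -0.8%.

-0.80%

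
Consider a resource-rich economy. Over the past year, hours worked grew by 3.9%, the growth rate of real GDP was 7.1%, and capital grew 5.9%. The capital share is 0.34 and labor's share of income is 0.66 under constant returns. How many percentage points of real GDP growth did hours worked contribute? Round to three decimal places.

Labor's share = 1 − 0.34 = 0.66.
Contribution = share × growth = 0.66 × 3.9 = 2.574 pp.

2.574 pp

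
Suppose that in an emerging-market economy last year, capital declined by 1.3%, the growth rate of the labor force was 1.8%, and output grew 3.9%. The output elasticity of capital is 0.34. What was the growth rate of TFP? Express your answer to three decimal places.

Labor's share = 1 − 0.34 = 0.66.
Capital: 0.34 × (-1.3) = -0.442 pp.
The labor force: 0.66 × 1.8 = 1.188 pp.
TFP growth = 3.9 − 0.746 = 3.154%.

TFP growth was 3.154%.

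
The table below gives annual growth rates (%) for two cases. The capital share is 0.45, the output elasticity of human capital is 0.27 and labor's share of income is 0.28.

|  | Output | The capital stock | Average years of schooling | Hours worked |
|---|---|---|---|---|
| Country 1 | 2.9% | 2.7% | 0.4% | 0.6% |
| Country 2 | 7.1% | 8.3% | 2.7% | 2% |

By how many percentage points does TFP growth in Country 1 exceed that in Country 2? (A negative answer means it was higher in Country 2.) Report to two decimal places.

-0.67 percentage points

Labor's share = 1 − 0.45 − 0.27 = 0.28.
Country 1: TFP = 2.9 − 1.215 − 0.108 − 0.168 = 1.409%.
Country 2: TFP = 7.1 − 3.735 − 0.729 − 0.56 = 2.076%.
Difference = 1.409 − (2.076) = -0.667 pp.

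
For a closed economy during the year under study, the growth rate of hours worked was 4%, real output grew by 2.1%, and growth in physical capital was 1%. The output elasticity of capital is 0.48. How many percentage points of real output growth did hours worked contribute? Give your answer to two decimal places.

Labor's share = 1 − 0.48 = 0.52.
Contribution = share × growth = 0.52 × 4 = 2.08 pp.

2.08 pp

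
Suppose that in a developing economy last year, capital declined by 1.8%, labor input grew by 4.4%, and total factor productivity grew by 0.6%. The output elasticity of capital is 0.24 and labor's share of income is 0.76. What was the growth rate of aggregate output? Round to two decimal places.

Labor's share = 1 − 0.24 = 0.76.
Capital: 0.24 × (-1.8) = -0.432 pp.
Labor input: 0.76 × 4.4 = 3.344 pp.
Output growth = 0.6 + 2.912 = 3.512%.

3.51%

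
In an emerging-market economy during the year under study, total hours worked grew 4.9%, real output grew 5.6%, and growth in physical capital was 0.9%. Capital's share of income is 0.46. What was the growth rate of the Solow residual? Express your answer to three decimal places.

Labor's share = 1 − 0.46 = 0.54.
Physical capital: 0.46 × 0.9 = 0.414 pp.
Total hours worked: 0.54 × 4.9 = 2.646 pp.
TFP growth = 5.6 − 3.06 = 2.54%.

2.540%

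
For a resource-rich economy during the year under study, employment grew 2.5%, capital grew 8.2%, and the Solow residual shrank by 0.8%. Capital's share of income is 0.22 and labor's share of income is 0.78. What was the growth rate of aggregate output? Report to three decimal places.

Aggregate output grew 2.954%.

Labor's share = 1 − 0.22 = 0.78.
Capital: 0.22 × 8.2 = 1.804 pp.
Employment: 0.78 × 2.5 = 1.95 pp.
Output growth = -0.8 + 3.754 = 2.954%.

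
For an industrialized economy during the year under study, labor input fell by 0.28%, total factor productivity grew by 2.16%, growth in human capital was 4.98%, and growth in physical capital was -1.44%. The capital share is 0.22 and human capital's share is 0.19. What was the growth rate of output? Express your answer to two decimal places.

2.62%

Labor's share = 1 − 0.22 − 0.19 = 0.59.
Physical capital: 0.22 × (-1.44) = -0.3168 pp.
Human capital: 0.19 × 4.98 = 0.9462 pp.
Labor input: 0.59 × (-0.28) = -0.1652 pp.
Output growth = 2.16 + 0.4642 = 2.6242%.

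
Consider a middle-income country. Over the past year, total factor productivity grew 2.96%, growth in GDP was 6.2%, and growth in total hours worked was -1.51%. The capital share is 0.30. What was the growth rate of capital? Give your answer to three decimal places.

Labor's share = 1 − 0.3 = 0.7.
gY = gA + 0.7×(-1.51) + 0.3×g.
0.3×g = 6.2 − 2.96 + 1.057 = 4.297.
g = 4.297 / 0.3 = 14.32333%.

14.323%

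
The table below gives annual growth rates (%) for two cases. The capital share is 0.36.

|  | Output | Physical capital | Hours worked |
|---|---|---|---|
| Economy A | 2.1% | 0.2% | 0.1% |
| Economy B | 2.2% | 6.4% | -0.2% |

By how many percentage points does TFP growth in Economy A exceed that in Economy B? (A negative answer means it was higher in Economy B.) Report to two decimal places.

Labor's share = 1 − 0.36 = 0.64.
Economy A: TFP = 2.1 − 0.072 − 0.064 = 1.964%.
Economy B: TFP = 2.2 − 2.304 + 0.128 = 0.024%.
Difference = 1.964 − (0.024) = 1.94 pp.

1.94 percentage points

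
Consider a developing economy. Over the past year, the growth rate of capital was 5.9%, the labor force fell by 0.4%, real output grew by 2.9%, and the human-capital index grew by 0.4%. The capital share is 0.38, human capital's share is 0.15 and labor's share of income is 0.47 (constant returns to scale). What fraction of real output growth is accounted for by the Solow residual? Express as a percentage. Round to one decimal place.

Labor's share = 1 − 0.38 − 0.15 = 0.47.
Capital: 0.38 × 5.9 = 2.242 pp.
The human-capital index: 0.15 × 0.4 = 0.06 pp.
The labor force: 0.47 × (-0.4) = -0.188 pp.
TFP growth = 2.9 − 2.114 = 0.786%.
TFP share of growth = 0.786 / 2.9 × 100 = 27.103%.

The Solow residual accounted for 27.1% of growth.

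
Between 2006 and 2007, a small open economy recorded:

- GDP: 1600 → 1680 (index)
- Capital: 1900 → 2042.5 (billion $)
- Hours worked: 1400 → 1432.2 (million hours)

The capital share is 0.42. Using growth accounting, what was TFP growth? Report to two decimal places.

GDP growth = (1680 − 1600) / 1600 = 5%.
Capital growth = (2042.5 − 1900) / 1900 = 7.5%.
Hours worked growth = (1432.2 − 1400) / 1400 = 2.3%.
Labor's share = 1 − 0.42 = 0.58.
Capital: 0.42 × 7.5 = 3.15 pp.
Hours worked: 0.58 × 2.3 = 1.334 pp.
TFP growth = 5 − 4.484 = 0.516%.

0.52%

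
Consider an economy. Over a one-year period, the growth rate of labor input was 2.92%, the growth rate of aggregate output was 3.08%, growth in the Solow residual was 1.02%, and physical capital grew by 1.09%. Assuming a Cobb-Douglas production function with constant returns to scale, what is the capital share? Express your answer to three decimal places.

gY = gA + α·gK + (1−α)·gL, so gY − gA − gL = α(gK − gL).
3.08 − 1.02 − 2.92 = α × (1.09 − 2.92).
-0.86 = -1.83 α, so α = 0.46995.

α = 0.470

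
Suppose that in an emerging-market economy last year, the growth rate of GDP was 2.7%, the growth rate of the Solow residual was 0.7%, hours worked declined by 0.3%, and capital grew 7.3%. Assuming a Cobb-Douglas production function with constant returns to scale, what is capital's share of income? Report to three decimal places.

gY = gA + α·gK + (1−α)·gL, so gY − gA − gL = α(gK − gL).
2.7 − 0.7 + 0.3 = α × (7.3 − (-0.3)).
2.3 = 7.6 α, so α = 0.30263.

Capital's share of income is 0.303.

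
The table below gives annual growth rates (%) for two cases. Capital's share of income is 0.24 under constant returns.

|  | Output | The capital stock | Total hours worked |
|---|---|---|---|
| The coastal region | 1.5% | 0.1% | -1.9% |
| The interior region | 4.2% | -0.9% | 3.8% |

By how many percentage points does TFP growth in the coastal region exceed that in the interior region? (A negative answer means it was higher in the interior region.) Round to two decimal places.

1.39 percentage points

Labor's share = 1 − 0.24 = 0.76.
The coastal region: TFP = 1.5 − 0.024 + 1.444 = 2.92%.
The interior region: TFP = 4.2 + 0.216 − 2.888 = 1.528%.
Difference = 2.92 − (1.528) = 1.392 pp.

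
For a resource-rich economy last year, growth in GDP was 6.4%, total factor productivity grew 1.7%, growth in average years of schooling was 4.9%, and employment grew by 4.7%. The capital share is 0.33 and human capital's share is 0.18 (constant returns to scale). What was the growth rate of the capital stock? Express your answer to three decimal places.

The capital stock growth was 4.591%.

Labor's share = 1 − 0.33 − 0.18 = 0.49.
gY = gA + 0.18×4.9 + 0.49×4.7 + 0.33×g.
0.33×g = 6.4 − 1.7 − 3.185 = 1.515.
g = 1.515 / 0.33 = 4.59091%.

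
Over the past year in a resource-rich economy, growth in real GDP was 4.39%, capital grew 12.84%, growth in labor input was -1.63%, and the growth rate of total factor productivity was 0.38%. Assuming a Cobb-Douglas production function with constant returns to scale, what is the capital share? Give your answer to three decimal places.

gY = gA + α·gK + (1−α)·gL, so gY − gA − gL = α(gK − gL).
4.39 − 0.38 + 1.63 = α × (12.84 − (-1.63)).
5.64 = 14.47 α, so α = 0.38977.

α = 0.390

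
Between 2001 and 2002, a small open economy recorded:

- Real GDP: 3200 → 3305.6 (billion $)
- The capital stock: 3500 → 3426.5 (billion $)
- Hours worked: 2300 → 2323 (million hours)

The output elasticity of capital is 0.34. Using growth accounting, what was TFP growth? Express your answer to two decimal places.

3.35%

Real GDP growth = (3305.6 − 3200) / 3200 = 3.3%.
The capital stock growth = (3426.5 − 3500) / 3500 = -2.1%.
Hours worked growth = (2323 − 2300) / 2300 = 1%.
Labor's share = 1 − 0.34 = 0.66.
The capital stock: 0.34 × (-2.1) = -0.714 pp.
Hours worked: 0.66 × 1 = 0.66 pp.
TFP growth = 3.3 + 0.054 = 3.354%.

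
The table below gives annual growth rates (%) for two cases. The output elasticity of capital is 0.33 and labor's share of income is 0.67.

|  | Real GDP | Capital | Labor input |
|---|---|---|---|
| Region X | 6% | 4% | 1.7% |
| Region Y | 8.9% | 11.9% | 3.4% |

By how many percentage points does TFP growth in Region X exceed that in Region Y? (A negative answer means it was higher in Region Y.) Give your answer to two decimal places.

0.85 percentage points

Labor's share = 1 − 0.33 = 0.67.
Region X: TFP = 6 − 1.32 − 1.139 = 3.541%.
Region Y: TFP = 8.9 − 3.927 − 2.278 = 2.695%.
Difference = 3.541 − (2.695) = 0.846 pp.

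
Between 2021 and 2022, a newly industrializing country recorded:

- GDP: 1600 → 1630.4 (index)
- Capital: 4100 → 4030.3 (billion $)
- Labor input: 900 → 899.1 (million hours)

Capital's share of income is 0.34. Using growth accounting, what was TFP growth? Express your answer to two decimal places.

2.54%

GDP growth = (1630.4 − 1600) / 1600 = 1.9%.
Capital growth = (4030.3 − 4100) / 4100 = -1.7%.
Labor input growth = (899.1 − 900) / 900 = -0.1%.
Labor's share = 1 − 0.34 = 0.66.
Capital: 0.34 × (-1.7) = -0.578 pp.
Labor input: 0.66 × (-0.1) = -0.066 pp.
TFP growth = 1.9 + 0.644 = 2.544%.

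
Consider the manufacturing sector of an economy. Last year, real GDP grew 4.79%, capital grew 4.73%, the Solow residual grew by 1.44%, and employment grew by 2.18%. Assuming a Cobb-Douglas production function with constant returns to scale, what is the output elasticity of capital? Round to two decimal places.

α = 0.46

gY = gA + α·gK + (1−α)·gL, so gY − gA − gL = α(gK − gL).
4.79 − 1.44 − 2.18 = α × (4.73 − 2.18).
1.17 = 2.55 α, so α = 0.4588.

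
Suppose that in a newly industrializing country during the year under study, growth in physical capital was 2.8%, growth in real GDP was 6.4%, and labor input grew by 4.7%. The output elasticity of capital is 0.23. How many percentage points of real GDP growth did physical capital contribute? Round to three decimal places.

Contribution = share × growth = 0.23 × 2.8 = 0.644 pp.

0.644 percentage points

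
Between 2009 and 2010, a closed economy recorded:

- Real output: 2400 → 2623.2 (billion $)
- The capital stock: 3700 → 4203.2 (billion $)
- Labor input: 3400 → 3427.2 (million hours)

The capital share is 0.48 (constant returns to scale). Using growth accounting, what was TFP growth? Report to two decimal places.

Real output growth = (2623.2 − 2400) / 2400 = 9.3%.
The capital stock growth = (4203.2 − 3700) / 3700 = 13.6%.
Labor input growth = (3427.2 − 3400) / 3400 = 0.8%.
Labor's share = 1 − 0.48 = 0.52.
The capital stock: 0.48 × 13.6 = 6.528 pp.
Labor input: 0.52 × 0.8 = 0.416 pp.
TFP growth = 9.3 − 6.944 = 2.356%.

TFP grew 2.36%.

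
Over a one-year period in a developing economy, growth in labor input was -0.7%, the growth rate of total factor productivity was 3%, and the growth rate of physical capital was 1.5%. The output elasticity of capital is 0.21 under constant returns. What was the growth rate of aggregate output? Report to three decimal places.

Aggregate output growth was 2.762%.

Labor's share = 1 − 0.21 = 0.79.
Physical capital: 0.21 × 1.5 = 0.315 pp.
Labor input: 0.79 × (-0.7) = -0.553 pp.
Output growth = 3 + (-0.238) = 2.762%.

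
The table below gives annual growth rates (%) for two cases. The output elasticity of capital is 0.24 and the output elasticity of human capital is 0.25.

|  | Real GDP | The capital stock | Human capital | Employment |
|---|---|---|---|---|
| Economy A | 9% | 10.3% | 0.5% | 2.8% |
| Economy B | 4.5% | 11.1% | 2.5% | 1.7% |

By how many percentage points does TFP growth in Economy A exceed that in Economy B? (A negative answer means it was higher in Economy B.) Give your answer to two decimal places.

Labor's share = 1 − 0.24 − 0.25 = 0.51.
Economy A: TFP = 9 − 2.472 − 0.125 − 1.428 = 4.975%.
Economy B: TFP = 4.5 − 2.664 − 0.625 − 0.867 = 0.344%.
Difference = 4.975 − (0.344) = 4.631 pp.

4.63 percentage points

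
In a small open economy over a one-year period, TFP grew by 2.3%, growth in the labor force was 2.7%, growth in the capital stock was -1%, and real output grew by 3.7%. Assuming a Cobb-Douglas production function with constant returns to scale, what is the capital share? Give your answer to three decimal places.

α = 0.351

gY = gA + α·gK + (1−α)·gL, so gY − gA − gL = α(gK − gL).
3.7 − 2.3 − 2.7 = α × (-1 − 2.7).
-1.3 = -3.7 α, so α = 0.35135.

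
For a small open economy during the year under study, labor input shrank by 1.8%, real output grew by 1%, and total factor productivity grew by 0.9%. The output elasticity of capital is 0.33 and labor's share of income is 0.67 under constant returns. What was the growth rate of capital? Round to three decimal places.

Labor's share = 1 − 0.33 = 0.67.
gY = gA + 0.67×(-1.8) + 0.33×g.
0.33×g = 1 − 0.9 + 1.206 = 1.306.
g = 1.306 / 0.33 = 3.95758%.

3.958%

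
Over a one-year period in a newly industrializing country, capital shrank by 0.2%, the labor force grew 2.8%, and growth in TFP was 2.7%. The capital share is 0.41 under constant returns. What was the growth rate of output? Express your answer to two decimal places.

4.27%

Labor's share = 1 − 0.41 = 0.59.
Capital: 0.41 × (-0.2) = -0.082 pp.
The labor force: 0.59 × 2.8 = 1.652 pp.
Output growth = 2.7 + 1.57 = 4.27%.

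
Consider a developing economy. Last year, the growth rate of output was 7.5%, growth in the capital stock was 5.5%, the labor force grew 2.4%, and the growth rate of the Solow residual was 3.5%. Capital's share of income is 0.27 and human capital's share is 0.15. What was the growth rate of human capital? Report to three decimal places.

Human capital grew 7.487%.

Labor's share = 1 − 0.27 − 0.15 = 0.58.
gY = gA + 0.27×5.5 + 0.58×2.4 + 0.15×g.
0.15×g = 7.5 − 3.5 − 2.877 = 1.123.
g = 1.123 / 0.15 = 7.48667%.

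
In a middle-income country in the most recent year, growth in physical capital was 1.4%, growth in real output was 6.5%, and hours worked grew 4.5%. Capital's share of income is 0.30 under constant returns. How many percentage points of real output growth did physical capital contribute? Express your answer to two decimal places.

0.42

Contribution = share × growth = 0.3 × 1.4 = 0.42 pp.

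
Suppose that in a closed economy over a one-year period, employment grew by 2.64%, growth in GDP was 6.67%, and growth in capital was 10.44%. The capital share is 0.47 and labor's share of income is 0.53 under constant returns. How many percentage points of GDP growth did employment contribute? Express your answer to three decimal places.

Labor's share = 1 − 0.47 = 0.53.
Contribution = share × growth = 0.53 × 2.64 = 1.3992 pp.

1.399 pp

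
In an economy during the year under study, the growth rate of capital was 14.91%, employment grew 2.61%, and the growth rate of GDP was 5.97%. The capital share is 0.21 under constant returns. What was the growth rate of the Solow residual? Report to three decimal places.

0.777%

Labor's share = 1 − 0.21 = 0.79.
Capital: 0.21 × 14.91 = 3.1311 pp.
Employment: 0.79 × 2.61 = 2.0619 pp.
TFP growth = 5.97 − 5.193 = 0.777%.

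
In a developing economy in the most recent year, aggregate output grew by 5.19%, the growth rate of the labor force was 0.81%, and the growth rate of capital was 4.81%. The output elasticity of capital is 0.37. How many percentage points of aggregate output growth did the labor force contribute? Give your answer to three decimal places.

0.510 pp

Labor's share = 1 − 0.37 = 0.63.
Contribution = share × growth = 0.63 × 0.81 = 0.5103 pp.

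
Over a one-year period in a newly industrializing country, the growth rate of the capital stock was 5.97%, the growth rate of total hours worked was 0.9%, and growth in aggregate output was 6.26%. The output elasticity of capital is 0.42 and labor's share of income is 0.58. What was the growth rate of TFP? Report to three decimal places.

TFP grew 3.231%.

Labor's share = 1 − 0.42 = 0.58.
The capital stock: 0.42 × 5.97 = 2.5074 pp.
Total hours worked: 0.58 × 0.9 = 0.522 pp.
TFP growth = 6.26 − 3.0294 = 3.2306%.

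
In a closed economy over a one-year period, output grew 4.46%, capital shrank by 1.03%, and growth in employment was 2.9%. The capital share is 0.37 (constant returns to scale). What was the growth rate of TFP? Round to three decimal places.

Labor's share = 1 − 0.37 = 0.63.
Capital: 0.37 × (-1.03) = -0.3811 pp.
Employment: 0.63 × 2.9 = 1.827 pp.
TFP growth = 4.46 − 1.4459 = 3.0141%.

3.014%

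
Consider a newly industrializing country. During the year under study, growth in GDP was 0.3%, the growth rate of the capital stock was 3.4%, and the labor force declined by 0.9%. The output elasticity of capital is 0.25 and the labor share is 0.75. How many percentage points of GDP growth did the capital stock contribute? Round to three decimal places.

0.850 pp

Contribution = share × growth = 0.25 × 3.4 = 0.85 pp.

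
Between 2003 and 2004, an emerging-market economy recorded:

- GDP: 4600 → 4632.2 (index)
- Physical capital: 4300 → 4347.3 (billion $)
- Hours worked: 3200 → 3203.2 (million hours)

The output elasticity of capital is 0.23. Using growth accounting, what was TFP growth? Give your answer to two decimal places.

0.37%

GDP growth = (4632.2 − 4600) / 4600 = 0.7%.
Physical capital growth = (4347.3 − 4300) / 4300 = 1.1%.
Hours worked growth = (3203.2 − 3200) / 3200 = 0.1%.
Labor's share = 1 − 0.23 = 0.77.
Physical capital: 0.23 × 1.1 = 0.253 pp.
Hours worked: 0.77 × 0.1 = 0.077 pp.
TFP growth = 0.7 − 0.33 = 0.37%.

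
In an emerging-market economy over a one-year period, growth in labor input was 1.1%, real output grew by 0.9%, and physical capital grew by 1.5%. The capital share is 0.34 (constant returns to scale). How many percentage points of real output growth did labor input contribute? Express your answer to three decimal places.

0.726

Labor's share = 1 − 0.34 = 0.66.
Contribution = share × growth = 0.66 × 1.1 = 0.726 pp.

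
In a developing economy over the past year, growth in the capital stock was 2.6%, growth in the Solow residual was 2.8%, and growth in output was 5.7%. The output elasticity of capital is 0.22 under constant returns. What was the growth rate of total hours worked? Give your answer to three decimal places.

Labor's share = 1 − 0.22 = 0.78.
gY = gA + 0.22×2.6 + 0.78×g.
0.78×g = 5.7 − 2.8 − 0.572 = 2.328.
g = 2.328 / 0.78 = 2.98462%.

2.985%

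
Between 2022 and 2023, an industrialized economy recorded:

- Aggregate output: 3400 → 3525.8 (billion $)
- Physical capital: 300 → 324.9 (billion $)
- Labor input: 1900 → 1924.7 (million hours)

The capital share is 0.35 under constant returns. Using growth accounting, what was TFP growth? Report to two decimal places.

Aggregate output growth = (3525.8 − 3400) / 3400 = 3.7%.
Physical capital growth = (324.9 − 300) / 300 = 8.3%.
Labor input growth = (1924.7 − 1900) / 1900 = 1.3%.
Labor's share = 1 − 0.35 = 0.65.
Physical capital: 0.35 × 8.3 = 2.905 pp.
Labor input: 0.65 × 1.3 = 0.845 pp.
TFP growth = 3.7 − 3.75 = -0.05%.

-0.05%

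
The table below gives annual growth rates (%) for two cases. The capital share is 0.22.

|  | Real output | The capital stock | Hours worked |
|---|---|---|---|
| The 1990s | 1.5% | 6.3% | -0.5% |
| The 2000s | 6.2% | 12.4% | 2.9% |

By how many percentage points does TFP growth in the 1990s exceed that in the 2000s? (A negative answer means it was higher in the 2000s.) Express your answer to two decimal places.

-0.71 percentage points

Labor's share = 1 − 0.22 = 0.78.
The 1990s: TFP = 1.5 − 1.386 + 0.39 = 0.504%.
The 2000s: TFP = 6.2 − 2.728 − 2.262 = 1.21%.
Difference = 0.504 − (1.21) = -0.706 pp.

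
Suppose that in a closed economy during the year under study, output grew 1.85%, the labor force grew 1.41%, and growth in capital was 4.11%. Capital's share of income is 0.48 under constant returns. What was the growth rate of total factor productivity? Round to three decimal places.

-0.856%

Labor's share = 1 − 0.48 = 0.52.
Capital: 0.48 × 4.11 = 1.9728 pp.
The labor force: 0.52 × 1.41 = 0.7332 pp.
TFP growth = 1.85 − 2.706 = -0.856%.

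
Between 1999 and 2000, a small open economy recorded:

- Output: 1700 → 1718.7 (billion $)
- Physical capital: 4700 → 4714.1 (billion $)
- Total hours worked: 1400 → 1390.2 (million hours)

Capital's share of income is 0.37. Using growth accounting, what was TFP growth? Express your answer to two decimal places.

Output growth = (1718.7 − 1700) / 1700 = 1.1%.
Physical capital growth = (4714.1 − 4700) / 4700 = 0.3%.
Total hours worked growth = (1390.2 − 1400) / 1400 = -0.7%.
Labor's share = 1 − 0.37 = 0.63.
Physical capital: 0.37 × 0.3 = 0.111 pp.
Total hours worked: 0.63 × (-0.7) = -0.441 pp.
TFP growth = 1.1 + 0.33 = 1.43%.

1.43%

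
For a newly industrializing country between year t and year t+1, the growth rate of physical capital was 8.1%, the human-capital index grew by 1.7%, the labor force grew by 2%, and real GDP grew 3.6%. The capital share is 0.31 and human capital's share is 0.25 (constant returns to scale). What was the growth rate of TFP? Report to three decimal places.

-0.216%

Labor's share = 1 − 0.31 − 0.25 = 0.44.
Physical capital: 0.31 × 8.1 = 2.511 pp.
The human-capital index: 0.25 × 1.7 = 0.425 pp.
The labor force: 0.44 × 2 = 0.88 pp.
TFP growth = 3.6 − 3.816 = -0.216%.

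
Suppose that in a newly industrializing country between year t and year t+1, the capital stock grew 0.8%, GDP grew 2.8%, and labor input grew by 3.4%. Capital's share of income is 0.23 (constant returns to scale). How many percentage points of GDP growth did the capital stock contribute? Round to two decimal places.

Contribution = share × growth = 0.23 × 0.8 = 0.184 pp.

0.18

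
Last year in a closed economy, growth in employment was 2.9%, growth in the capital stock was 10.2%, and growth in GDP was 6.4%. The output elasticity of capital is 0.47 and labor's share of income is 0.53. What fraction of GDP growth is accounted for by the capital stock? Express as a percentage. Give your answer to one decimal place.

The capital stock accounted for 74.9% of growth.

The capital stock contributed 0.47 × 10.2 = 4.794 pp.
Share of growth = 4.794 / 6.4 × 100 = 74.906%.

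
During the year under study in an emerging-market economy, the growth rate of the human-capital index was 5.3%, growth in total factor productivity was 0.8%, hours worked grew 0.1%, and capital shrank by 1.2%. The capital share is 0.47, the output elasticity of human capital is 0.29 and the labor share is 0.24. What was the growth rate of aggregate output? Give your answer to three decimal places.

Labor's share = 1 − 0.47 − 0.29 = 0.24.
Capital: 0.47 × (-1.2) = -0.564 pp.
The human-capital index: 0.29 × 5.3 = 1.537 pp.
Hours worked: 0.24 × 0.1 = 0.024 pp.
Output growth = 0.8 + 0.997 = 1.797%.

Aggregate output grew 1.797%.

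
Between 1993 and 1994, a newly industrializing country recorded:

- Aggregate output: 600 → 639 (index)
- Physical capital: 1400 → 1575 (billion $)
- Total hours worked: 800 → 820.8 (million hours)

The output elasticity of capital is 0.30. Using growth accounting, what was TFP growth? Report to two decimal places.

0.93%

Aggregate output growth = (639 − 600) / 600 = 6.5%.
Physical capital growth = (1575 − 1400) / 1400 = 12.5%.
Total hours worked growth = (820.8 − 800) / 800 = 2.6%.
Labor's share = 1 − 0.3 = 0.7.
Physical capital: 0.3 × 12.5 = 3.75 pp.
Total hours worked: 0.7 × 2.6 = 1.82 pp.
TFP growth = 6.5 − 5.57 = 0.93%.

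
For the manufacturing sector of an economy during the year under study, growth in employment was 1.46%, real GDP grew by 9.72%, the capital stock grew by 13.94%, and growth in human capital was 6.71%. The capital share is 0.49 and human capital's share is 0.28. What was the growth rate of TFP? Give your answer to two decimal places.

0.67%

Labor's share = 1 − 0.49 − 0.28 = 0.23.
The capital stock: 0.49 × 13.94 = 6.8306 pp.
Human capital: 0.28 × 6.71 = 1.8788 pp.
Employment: 0.23 × 1.46 = 0.3358 pp.
TFP growth = 9.72 − 9.0452 = 0.6748%.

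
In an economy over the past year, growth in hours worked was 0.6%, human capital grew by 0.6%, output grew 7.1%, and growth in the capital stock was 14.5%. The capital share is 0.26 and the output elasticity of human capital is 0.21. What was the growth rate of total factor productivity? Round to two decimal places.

2.89%

Labor's share = 1 − 0.26 − 0.21 = 0.53.
The capital stock: 0.26 × 14.5 = 3.77 pp.
Human capital: 0.21 × 0.6 = 0.126 pp.
Hours worked: 0.53 × 0.6 = 0.318 pp.
TFP growth = 7.1 − 4.214 = 2.886%.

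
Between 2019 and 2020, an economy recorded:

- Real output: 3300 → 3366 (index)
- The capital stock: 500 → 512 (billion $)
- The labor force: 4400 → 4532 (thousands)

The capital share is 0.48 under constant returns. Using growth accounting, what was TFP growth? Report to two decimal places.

Real output growth = (3366 − 3300) / 3300 = 2%.
The capital stock growth = (512 − 500) / 500 = 2.4%.
The labor force growth = (4532 − 4400) / 4400 = 3%.
Labor's share = 1 − 0.48 = 0.52.
The capital stock: 0.48 × 2.4 = 1.152 pp.
The labor force: 0.52 × 3 = 1.56 pp.
TFP growth = 2 − 2.712 = -0.712%.

-0.71%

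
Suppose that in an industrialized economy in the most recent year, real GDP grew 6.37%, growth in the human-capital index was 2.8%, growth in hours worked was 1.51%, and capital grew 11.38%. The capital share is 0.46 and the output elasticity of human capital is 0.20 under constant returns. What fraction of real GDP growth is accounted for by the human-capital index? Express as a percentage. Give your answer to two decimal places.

The human-capital index accounted for 8.79% of growth.

The human-capital index contributed 0.2 × 2.8 = 0.56 pp.
Share of growth = 0.56 / 6.37 × 100 = 8.7912%.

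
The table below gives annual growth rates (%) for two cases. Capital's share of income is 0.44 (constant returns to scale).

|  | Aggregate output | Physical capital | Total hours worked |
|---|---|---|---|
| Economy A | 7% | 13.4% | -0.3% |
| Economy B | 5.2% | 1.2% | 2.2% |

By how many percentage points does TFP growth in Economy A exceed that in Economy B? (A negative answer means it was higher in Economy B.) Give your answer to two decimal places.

-2.17 percentage points

Labor's share = 1 − 0.44 = 0.56.
Economy A: TFP = 7 − 5.896 + 0.168 = 1.272%.
Economy B: TFP = 5.2 − 0.528 − 1.232 = 3.44%.
Difference = 1.272 − (3.44) = -2.168 pp.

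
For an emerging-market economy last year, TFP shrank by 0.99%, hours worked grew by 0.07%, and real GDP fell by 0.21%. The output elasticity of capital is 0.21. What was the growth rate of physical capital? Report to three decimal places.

Labor's share = 1 − 0.21 = 0.79.
gY = gA + 0.79×0.07 + 0.21×g.
0.21×g = -0.21 + 0.99 − 0.0553 = 0.7247.
g = 0.7247 / 0.21 = 3.45095%.

3.451%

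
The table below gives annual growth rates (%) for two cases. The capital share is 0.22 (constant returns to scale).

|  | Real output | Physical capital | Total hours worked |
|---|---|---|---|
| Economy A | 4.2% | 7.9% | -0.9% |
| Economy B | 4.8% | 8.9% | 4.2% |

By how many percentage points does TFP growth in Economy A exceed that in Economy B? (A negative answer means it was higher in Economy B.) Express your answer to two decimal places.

Labor's share = 1 − 0.22 = 0.78.
Economy A: TFP = 4.2 − 1.738 + 0.702 = 3.164%.
Economy B: TFP = 4.8 − 1.958 − 3.276 = -0.434%.
Difference = 3.164 − (-0.434) = 3.598 pp.

3.60 percentage points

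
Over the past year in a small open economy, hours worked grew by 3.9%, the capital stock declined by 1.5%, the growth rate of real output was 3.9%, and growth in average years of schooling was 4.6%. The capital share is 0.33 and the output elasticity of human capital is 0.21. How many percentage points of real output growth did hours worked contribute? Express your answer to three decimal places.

1.794

Labor's share = 1 − 0.33 − 0.21 = 0.46.
Contribution = share × growth = 0.46 × 3.9 = 1.794 pp.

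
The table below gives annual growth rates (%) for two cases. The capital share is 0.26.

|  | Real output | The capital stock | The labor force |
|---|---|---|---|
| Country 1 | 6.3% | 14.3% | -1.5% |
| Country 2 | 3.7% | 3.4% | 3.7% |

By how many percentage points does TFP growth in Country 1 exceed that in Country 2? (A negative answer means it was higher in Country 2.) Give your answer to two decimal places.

Labor's share = 1 − 0.26 = 0.74.
Country 1: TFP = 6.3 − 3.718 + 1.11 = 3.692%.
Country 2: TFP = 3.7 − 0.884 − 2.738 = 0.078%.
Difference = 3.692 − (0.078) = 3.614 pp.

3.61 percentage points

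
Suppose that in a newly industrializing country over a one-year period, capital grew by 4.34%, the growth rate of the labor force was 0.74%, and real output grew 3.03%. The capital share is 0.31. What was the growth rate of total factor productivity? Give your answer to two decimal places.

Labor's share = 1 − 0.31 = 0.69.
Capital: 0.31 × 4.34 = 1.3454 pp.
The labor force: 0.69 × 0.74 = 0.5106 pp.
TFP growth = 3.03 − 1.856 = 1.174%.

Total factor productivity growth was 1.17%.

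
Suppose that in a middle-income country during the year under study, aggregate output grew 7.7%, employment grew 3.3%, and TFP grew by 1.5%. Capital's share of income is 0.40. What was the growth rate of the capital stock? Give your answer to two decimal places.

Labor's share = 1 − 0.4 = 0.6.
gY = gA + 0.6×3.3 + 0.4×g.
0.4×g = 7.7 − 1.5 − 1.98 = 4.22.
g = 4.22 / 0.4 = 10.55%.

10.55%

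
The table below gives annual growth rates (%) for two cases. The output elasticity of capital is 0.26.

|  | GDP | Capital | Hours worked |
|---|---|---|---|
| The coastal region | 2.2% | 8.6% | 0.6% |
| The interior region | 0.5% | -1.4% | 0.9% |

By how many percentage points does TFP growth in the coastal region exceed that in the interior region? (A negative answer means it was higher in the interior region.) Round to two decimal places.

-0.68 percentage points

Labor's share = 1 − 0.26 = 0.74.
The coastal region: TFP = 2.2 − 2.236 − 0.444 = -0.48%.
The interior region: TFP = 0.5 + 0.364 − 0.666 = 0.198%.
Difference = -0.48 − (0.198) = -0.678 pp.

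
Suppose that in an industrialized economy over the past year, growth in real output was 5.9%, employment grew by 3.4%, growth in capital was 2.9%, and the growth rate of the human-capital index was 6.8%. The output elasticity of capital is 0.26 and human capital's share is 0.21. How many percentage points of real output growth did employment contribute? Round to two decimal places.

Labor's share = 1 − 0.26 − 0.21 = 0.53.
Contribution = share × growth = 0.53 × 3.4 = 1.802 pp.

1.80 pp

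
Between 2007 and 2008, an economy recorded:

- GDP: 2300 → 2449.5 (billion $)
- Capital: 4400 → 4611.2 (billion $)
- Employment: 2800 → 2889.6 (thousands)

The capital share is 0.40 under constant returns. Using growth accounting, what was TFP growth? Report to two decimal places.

TFP growth was 2.66%.

GDP growth = (2449.5 − 2300) / 2300 = 6.5%.
Capital growth = (4611.2 − 4400) / 4400 = 4.8%.
Employment growth = (2889.6 − 2800) / 2800 = 3.2%.
Labor's share = 1 − 0.4 = 0.6.
Capital: 0.4 × 4.8 = 1.92 pp.
Employment: 0.6 × 3.2 = 1.92 pp.
TFP growth = 6.5 − 3.84 = 2.66%.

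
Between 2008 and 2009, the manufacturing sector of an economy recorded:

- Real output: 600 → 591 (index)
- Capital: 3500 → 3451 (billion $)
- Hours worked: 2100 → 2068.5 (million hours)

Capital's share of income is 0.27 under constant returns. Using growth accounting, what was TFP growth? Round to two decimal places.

Real output growth = (591 − 600) / 600 = -1.5%.
Capital growth = (3451 − 3500) / 3500 = -1.4%.
Hours worked growth = (2068.5 − 2100) / 2100 = -1.5%.
Labor's share = 1 − 0.27 = 0.73.
Capital: 0.27 × (-1.4) = -0.378 pp.
Hours worked: 0.73 × (-1.5) = -1.095 pp.
TFP growth = -1.5 + 1.473 = -0.027%.

-0.03%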